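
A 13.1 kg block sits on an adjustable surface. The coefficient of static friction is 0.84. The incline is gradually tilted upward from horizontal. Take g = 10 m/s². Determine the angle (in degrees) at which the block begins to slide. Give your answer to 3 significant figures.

40.0°

At the threshold of sliding, static friction is at its maximum μ_s N and exactly balances the weight component along the incline: mg sin θ = μ_s mg cos θ.
Hence tan θ = μ_s = 0.84, so θ = arctan(0.84) = 40.0303°.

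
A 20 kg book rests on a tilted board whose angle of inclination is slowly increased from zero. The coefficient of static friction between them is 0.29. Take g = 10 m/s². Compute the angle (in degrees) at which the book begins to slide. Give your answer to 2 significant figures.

At the threshold of sliding, static friction is at its maximum μ_s N and exactly balances the weight component along the incline: mg sin θ = μ_s mg cos θ.
Hence tan θ = μ_s = 0.29, so θ = arctan(0.29) = 16.1722°.

16°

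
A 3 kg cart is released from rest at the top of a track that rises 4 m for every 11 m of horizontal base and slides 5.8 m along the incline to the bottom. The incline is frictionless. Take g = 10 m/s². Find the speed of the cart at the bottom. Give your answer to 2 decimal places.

The weight component along the incline is mg sin 19.98° = 10.252 N and the normal force is N = mg cos 19.98° = 28.194 N.
With no friction, a = g sin 19.98° = 3.4174 m/s².
Starting from rest over a distance of 5.8 m, v² = 2aL = 2 × 3.4174 × 5.8 = 39.6418, so v = 6.2962 m/s.

6.30 m/s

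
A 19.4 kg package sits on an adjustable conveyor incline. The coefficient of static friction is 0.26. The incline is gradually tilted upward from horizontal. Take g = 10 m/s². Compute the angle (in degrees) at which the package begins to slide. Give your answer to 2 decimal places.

14.57°

At the threshold of sliding, static friction is at its maximum μ_s N and exactly balances the weight component along the incline: mg sin θ = μ_s mg cos θ.
Hence tan θ = μ_s = 0.26, so θ = arctan(0.26) = 14.5742°.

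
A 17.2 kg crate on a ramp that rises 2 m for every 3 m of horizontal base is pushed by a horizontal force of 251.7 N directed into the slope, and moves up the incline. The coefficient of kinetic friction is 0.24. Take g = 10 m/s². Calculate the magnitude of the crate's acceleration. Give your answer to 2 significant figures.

The horizontal push has components F cos 33.69° = 251.7 × 0.8321 = 209.440 N up the incline and F sin 33.69° = 251.7 × 0.5547 = 139.618 N pressing into the surface.
The normal force is therefore N = mg cos 33.69° + F sin 33.69° = 143.121 + 139.618 = 282.739 N, and kinetic friction down the slope is μN = 0.24 × 282.739 = 67.857 N.
Along the incline: F cos 33.69° − mg sin 33.69° − μN = ma, so 209.440 − 95.408 − 67.857 = 17.2 a, giving a = 2.6846 m/s².

2.7 m/s²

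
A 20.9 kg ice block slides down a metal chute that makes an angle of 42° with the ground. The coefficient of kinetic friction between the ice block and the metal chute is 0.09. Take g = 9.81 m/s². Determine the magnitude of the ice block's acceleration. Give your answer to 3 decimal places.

Resolving the weight along the incline: the component pulling the ice block down the slope is mg sin 42° = 20.9 × 9.81 × 0.6691 = 137.185 N, and the normal force is N = mg cos 42° = 20.9 × 9.81 × 0.7431 = 152.357 N.
Kinetic friction acts up the slope with magnitude f = μN = 0.09 × 152.357 = 13.712 N.
Net force along the incline is 137.185 − 13.712 = 123.473 N, so a = 123.473 / 20.9 = 5.9078 m/s².

5.908 m/s²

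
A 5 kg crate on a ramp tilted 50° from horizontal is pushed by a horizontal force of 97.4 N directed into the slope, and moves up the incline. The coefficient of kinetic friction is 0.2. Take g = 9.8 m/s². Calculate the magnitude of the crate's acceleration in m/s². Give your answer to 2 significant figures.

0.77 m/s²

The horizontal push has components F cos 50° = 97.4 × 0.6428 = 62.609 N up the incline and F sin 50° = 97.4 × 0.7660 = 74.608 N pressing into the surface.
The normal force is therefore N = mg cos 50° + F sin 50° = 31.497 + 74.608 = 106.105 N, and kinetic friction down the slope is μN = 0.2 × 106.105 = 21.221 N.
Along the incline: F cos 50° − mg sin 50° − μN = ma, so 62.609 − 37.534 − 21.221 = 5 a, giving a = 0.7708 m/s².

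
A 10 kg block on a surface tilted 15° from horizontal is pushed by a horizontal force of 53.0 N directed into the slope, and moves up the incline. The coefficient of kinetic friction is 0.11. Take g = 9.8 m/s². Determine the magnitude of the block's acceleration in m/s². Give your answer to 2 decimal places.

The horizontal push has components F cos 15° = 53.0 × 0.9659 = 51.193 N up the incline and F sin 15° = 53.0 × 0.2588 = 13.716 N pressing into the surface.
The normal force is therefore N = mg cos 15° + F sin 15° = 94.658 + 13.716 = 108.374 N, and kinetic friction down the slope is μN = 0.11 × 108.374 = 11.921 N.
Along the incline: F cos 15° − mg sin 15° − μN = ma, so 51.193 − 25.362 − 11.921 = 10 a, giving a = 1.3910 m/s².

1.39 m/s²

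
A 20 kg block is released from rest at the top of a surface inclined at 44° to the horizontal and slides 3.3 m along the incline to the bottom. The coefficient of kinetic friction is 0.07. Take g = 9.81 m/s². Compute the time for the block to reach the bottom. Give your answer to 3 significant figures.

1.02 s

The weight component along the incline is mg sin 44° = 136.292 N and the normal force is N = mg cos 44° = 141.134 N.
Friction up the slope is f = μN = 0.07 × 141.134 = 9.879 N, so the net downslope force is 136.292 − 9.879 = 126.413 N and a = 126.413 / 20 = 6.3206 m/s².
Starting from rest, L = ½at², so t = √(2L/a) = √(2 × 3.3 / 6.3206) = 1.0219 s.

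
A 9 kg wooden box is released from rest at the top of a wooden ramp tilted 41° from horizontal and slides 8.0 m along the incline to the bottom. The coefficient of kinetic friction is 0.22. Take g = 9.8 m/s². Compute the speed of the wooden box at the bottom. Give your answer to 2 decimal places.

The weight component along the incline is mg sin 41° = 57.864 N and the normal force is N = mg cos 41° = 66.565 N.
Friction up the slope is f = μN = 0.22 × 66.565 = 14.644 N, so the net downslope force is 57.864 − 14.644 = 43.220 N and a = 43.220 / 9 = 4.8022 m/s².
Starting from rest over a distance of 8.0 m, v² = 2aL = 2 × 4.8022 × 8.0 = 76.8352, so v = 8.7656 m/s.

8.77 m/s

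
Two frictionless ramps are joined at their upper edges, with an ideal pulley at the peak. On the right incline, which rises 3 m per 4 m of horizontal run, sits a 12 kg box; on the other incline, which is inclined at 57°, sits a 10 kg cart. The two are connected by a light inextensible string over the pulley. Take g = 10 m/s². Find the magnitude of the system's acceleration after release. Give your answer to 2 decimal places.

Resolve each weight along its own incline: the 12 kg mass has component 12 × 10 × sin 36.87° = 72.000 N down its slope, and the 10 kg mass has 10 × 10 × sin 57° = 83.867 N down its slope.
The 10 kg side's 83.867 N exceeds the other side's 72.000 N, so that mass slides down and the 12 kg mass slides up. Taking that direction as positive, Newton's second law for the whole system gives 83.867 − 72.000 = (12 + 10) a, so a = 11.867 / 22 = 0.5394 m/s².

0.54 m/s²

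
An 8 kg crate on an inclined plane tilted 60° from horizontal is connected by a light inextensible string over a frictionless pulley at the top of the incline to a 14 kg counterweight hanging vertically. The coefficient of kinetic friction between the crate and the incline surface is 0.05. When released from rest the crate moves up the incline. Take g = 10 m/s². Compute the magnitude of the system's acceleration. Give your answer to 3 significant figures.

For the crate on the incline: the weight component along the slope is m₁g sin 60° = 8 × 10 × 0.8660 = 69.280 N and the normal force is N = m₁g cos 60° = 40.000 N.
Kinetic friction opposes the crate's motion up the incline: f = μN = 0.05 × 40.000 = 2.000 N acting down the slope.
Newton's second law for the crate (up-slope positive): T − 69.280 − 2.000 = 8 a. For the hanging counterweight (downward positive): 14 × 10 − T = 14 a.
Adding the two equations eliminates T: 68.720 = 22 a, so a = 3.1236 m/s².

3.12 m/s²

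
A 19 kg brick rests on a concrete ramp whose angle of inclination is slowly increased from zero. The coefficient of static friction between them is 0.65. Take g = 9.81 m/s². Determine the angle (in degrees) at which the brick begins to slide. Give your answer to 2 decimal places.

At the threshold of sliding, static friction is at its maximum μ_s N and exactly balances the weight component along the incline: mg sin θ = μ_s mg cos θ.
Hence tan θ = μ_s = 0.65, so θ = arctan(0.65) = 33.0239°.

33.02°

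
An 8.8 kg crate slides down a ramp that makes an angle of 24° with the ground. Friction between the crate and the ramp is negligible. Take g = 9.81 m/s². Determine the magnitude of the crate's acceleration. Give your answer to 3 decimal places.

Resolving the weight along the incline: the component pulling the crate down the slope is mg sin 24° = 8.8 × 9.81 × 0.4067 = 35.110 N, and the normal force is N = mg cos 24° = 8.8 × 9.81 × 0.9135 = 78.861 N.
With no friction the net force along the incline is 35.110 N, so a = g sin 24° = 35.110 / 8.8 = 3.9898 m/s².

3.990 m/s²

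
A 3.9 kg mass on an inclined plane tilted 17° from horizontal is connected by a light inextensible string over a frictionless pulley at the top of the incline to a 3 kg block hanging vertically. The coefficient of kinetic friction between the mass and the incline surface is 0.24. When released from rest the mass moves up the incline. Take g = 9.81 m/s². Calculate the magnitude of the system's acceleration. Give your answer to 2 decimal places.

For the mass on the incline: the weight component along the slope is m₁g sin 17° = 3.9 × 9.81 × 0.2924 = 11.187 N and the normal force is N = m₁g cos 17° = 36.587 N.
Kinetic friction opposes the mass's motion up the incline: f = μN = 0.24 × 36.587 = 8.781 N acting down the slope.
Newton's second law for the mass (up-slope positive): T − 11.187 − 8.781 = 3.9 a. For the hanging block (downward positive): 3 × 9.81 − T = 3 a.
Adding the two equations eliminates T: 9.462 = 6.9 a, so a = 1.3713 m/s².

1.37 m/s²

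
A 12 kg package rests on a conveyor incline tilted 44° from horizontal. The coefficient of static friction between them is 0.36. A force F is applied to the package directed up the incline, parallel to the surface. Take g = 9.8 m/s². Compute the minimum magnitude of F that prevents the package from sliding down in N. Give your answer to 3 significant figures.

The normal force is N = mg cos 44° = 84.594 N. With F at its minimum the package is on the verge of sliding down, so static friction is at its maximum μ_s N = 0.36 × 84.594 = 30.454 N and acts up the slope.
Equilibrium along the incline: F + μ_s N = mg sin 44°, so F = 81.692 − 30.454 = 51.238 N.

51.2 N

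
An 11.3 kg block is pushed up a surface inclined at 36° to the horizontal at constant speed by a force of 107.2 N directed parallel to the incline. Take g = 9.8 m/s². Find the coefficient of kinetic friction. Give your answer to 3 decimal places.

At constant speed ΣF = 0 along the incline. The applied 107.2 N acts up the slope; the weight component mg sin 36° = 65.091 N and kinetic friction μN both act down the slope.
So 107.2 = 65.091 + μ × 89.591, giving μ = (107.2 − 65.091) / 89.591 = 0.4700.

0.470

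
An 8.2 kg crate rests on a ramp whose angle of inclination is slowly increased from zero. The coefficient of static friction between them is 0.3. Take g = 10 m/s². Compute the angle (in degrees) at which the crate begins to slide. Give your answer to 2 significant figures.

17°

At the threshold of sliding, static friction is at its maximum μ_s N and exactly balances the weight component along the incline: mg sin θ = μ_s mg cos θ.
Hence tan θ = μ_s = 0.3, so θ = arctan(0.3) = 16.6992°.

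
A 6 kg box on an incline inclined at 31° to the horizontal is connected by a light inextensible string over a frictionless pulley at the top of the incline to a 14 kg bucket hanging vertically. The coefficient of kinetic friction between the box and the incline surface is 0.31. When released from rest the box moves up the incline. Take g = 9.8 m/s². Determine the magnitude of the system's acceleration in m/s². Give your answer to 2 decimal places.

For the box on the incline: the weight component along the slope is m₁g sin 31° = 6 × 9.8 × 0.5150 = 30.282 N and the normal force is N = m₁g cos 31° = 50.401 N.
Kinetic friction opposes the box's motion up the incline: f = μN = 0.31 × 50.401 = 15.624 N acting down the slope.
Newton's second law for the box (up-slope positive): T − 30.282 − 15.624 = 6 a. For the hanging bucket (downward positive): 14 × 9.8 − T = 14 a.
Adding the two equations eliminates T: 91.294 = 20 a, so a = 4.5647 m/s².

4.56 m/s²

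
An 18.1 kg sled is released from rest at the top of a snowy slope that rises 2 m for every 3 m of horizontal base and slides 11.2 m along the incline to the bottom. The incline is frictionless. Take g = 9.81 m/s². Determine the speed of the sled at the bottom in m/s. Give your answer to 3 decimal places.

The weight component along the incline is mg sin 33.69° = 98.493 N and the normal force is N = mg cos 33.69° = 147.740 N.
With no friction, a = g sin 33.69° = 5.4416 m/s².
Starting from rest over a distance of 11.2 m, v² = 2aL = 2 × 5.4416 × 11.2 = 121.8918, so v = 11.0405 m/s.

11.040 m/s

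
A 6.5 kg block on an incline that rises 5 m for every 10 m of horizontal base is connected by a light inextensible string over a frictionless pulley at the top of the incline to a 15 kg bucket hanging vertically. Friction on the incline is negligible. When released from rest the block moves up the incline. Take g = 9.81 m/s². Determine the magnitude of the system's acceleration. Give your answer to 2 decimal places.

5.52 m/s²

For the block on the incline: the weight component along the slope is m₁g sin 26.57° = 6.5 × 9.81 × 0.4472 = 28.516 N and the normal force is N = m₁g cos 26.57° = 57.033 N.
Newton's second law for the block (up-slope positive): T − 28.516 = 6.5 a. For the hanging bucket (downward positive): 15 × 9.81 − T = 15 a.
Adding the two equations eliminates T: 118.634 = 21.5 a, so a = 5.5179 m/s².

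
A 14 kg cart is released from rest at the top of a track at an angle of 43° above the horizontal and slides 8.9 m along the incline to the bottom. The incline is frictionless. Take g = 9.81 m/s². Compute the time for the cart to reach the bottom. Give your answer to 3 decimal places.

1.631 s

The weight component along the incline is mg sin 43° = 93.666 N and the normal force is N = mg cos 43° = 100.444 N.
With no friction, a = g sin 43° = 6.6904 m/s².
Starting from rest, L = ½at², so t = √(2L/a) = √(2 × 8.9 / 6.6904) = 1.6311 s.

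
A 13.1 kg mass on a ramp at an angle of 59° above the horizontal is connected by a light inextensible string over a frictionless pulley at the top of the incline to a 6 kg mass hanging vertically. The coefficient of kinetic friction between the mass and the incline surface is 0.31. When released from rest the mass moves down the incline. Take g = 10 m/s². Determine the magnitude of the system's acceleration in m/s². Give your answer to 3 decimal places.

For the mass on the incline: the weight component along the slope is m₁g sin 59° = 13.1 × 10 × 0.8572 = 112.293 N and the normal force is N = m₁g cos 59° = 67.470 N.
Kinetic friction opposes the mass's motion down the incline: f = μN = 0.31 × 67.470 = 20.916 N acting up the slope.
Newton's second law for the mass (down-slope positive): 112.293 − 20.916 − T = 13.1 a. For the hanging mass (upward positive): T − 6 × 10 = 6 a.
Adding the two equations eliminates T: 31.377 = 19.1 a, so a = 1.6428 m/s².

1.643 m/s²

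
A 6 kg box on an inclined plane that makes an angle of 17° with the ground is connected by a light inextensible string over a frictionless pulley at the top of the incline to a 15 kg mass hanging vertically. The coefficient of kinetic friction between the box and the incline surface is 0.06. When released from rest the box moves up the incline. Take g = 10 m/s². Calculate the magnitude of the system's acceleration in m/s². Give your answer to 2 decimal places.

6.14 m/s²

For the box on the incline: the weight component along the slope is m₁g sin 17° = 6 × 10 × 0.2924 = 17.544 N and the normal force is N = m₁g cos 17° = 57.378 N.
Kinetic friction opposes the box's motion up the incline: f = μN = 0.06 × 57.378 = 3.443 N acting down the slope.
Newton's second law for the box (up-slope positive): T − 17.544 − 3.443 = 6 a. For the hanging mass (downward positive): 15 × 10 − T = 15 a.
Adding the two equations eliminates T: 129.013 = 21 a, so a = 6.1435 m/s².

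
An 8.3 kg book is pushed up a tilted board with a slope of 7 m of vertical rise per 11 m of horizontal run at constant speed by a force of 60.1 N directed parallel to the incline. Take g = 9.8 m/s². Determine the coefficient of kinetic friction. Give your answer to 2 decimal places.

0.24

At constant speed ΣF = 0 along the incline. The applied 60.1 N acts up the slope; the weight component mg sin 32.47° = 43.669 N and kinetic friction μN both act down the slope.
So 60.1 = 43.669 + μ × 68.623, giving μ = (60.1 − 43.669) / 68.623 = 0.2394.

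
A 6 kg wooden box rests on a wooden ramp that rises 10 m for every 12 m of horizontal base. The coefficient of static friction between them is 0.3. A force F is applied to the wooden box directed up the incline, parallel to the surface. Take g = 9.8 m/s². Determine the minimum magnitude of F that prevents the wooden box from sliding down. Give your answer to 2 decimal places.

The normal force is N = mg cos 39.81° = 45.171 N. With F at its minimum the wooden box is on the verge of sliding down, so static friction is at its maximum μ_s N = 0.3 × 45.171 = 13.551 N and acts up the slope.
Equilibrium along the incline: F + μ_s N = mg sin 39.81°, so F = 37.643 − 13.551 = 24.092 N.

24.09 N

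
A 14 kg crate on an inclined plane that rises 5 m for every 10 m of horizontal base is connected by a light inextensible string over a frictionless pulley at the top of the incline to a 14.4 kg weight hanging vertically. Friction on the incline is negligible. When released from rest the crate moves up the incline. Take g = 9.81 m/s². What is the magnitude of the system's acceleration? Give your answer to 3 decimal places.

2.811 m/s²

For the crate on the incline: the weight component along the slope is m₁g sin 26.57° = 14 × 9.81 × 0.4472 = 61.418 N and the normal force is N = m₁g cos 26.57° = 122.841 N.
Newton's second law for the crate (up-slope positive): T − 61.418 = 14 a. For the hanging weight (downward positive): 14.4 × 9.81 − T = 14.4 a.
Adding the two equations eliminates T: 79.846 = 28.4 a, so a = 2.8115 m/s².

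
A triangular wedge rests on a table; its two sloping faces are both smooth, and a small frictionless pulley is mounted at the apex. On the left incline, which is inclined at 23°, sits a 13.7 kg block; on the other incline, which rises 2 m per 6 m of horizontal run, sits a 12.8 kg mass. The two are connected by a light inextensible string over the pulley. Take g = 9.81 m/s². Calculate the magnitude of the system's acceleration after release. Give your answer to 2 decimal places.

Resolve each weight along its own incline: the 13.7 kg mass has component 13.7 × 9.81 × sin 23° = 52.513 N down its slope, and the 12.8 kg mass has 12.8 × 9.81 × sin 18.43° = 39.708 N down its slope.
The 13.7 kg side's 52.513 N exceeds the other side's 39.708 N, so that mass slides down and the 12.8 kg mass slides up. Taking that direction as positive, Newton's second law for the whole system gives 52.513 − 39.708 = (13.7 + 12.8) a, so a = 12.805 / 26.5 = 0.4832 m/s².

0.48 m/s²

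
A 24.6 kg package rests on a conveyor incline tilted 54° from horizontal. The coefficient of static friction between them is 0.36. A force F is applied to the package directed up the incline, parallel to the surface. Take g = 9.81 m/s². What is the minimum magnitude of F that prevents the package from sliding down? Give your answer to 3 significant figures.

144 N

The normal force is N = mg cos 54° = 141.848 N. With F at its minimum the package is on the verge of sliding down, so static friction is at its maximum μ_s N = 0.36 × 141.848 = 51.065 N and acts up the slope.
Equilibrium along the incline: F + μ_s N = mg sin 54°, so F = 195.237 − 51.065 = 144.172 N.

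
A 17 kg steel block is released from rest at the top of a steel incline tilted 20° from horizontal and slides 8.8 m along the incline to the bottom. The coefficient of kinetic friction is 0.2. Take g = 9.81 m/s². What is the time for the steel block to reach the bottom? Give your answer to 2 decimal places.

3.41 s

The weight component along the incline is mg sin 20° = 57.039 N and the normal force is N = mg cos 20° = 156.713 N.
Friction up the slope is f = μN = 0.2 × 156.713 = 31.343 N, so the net downslope force is 57.039 − 31.343 = 25.696 N and a = 25.696 / 17 = 1.5115 m/s².
Starting from rest, L = ½at², so t = √(2L/a) = √(2 × 8.8 / 1.5115) = 3.4123 s.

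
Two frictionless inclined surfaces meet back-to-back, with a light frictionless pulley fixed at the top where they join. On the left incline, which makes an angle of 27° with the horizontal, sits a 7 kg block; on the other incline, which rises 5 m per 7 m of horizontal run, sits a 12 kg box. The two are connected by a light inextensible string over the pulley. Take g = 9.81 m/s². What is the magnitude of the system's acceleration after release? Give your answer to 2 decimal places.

1.96 m/s²

Resolve each weight along its own incline: the 7 kg mass has component 7 × 9.81 × sin 27° = 31.176 N down its slope, and the 12 kg mass has 12 × 9.81 × sin 35.54° = 68.423 N down its slope.
The 12 kg side's 68.423 N exceeds the other side's 31.176 N, so that mass slides down and the 7 kg mass slides up. Taking that direction as positive, Newton's second law for the whole system gives 68.423 − 31.176 = (7 + 12) a, so a = 37.247 / 19 = 1.9604 m/s².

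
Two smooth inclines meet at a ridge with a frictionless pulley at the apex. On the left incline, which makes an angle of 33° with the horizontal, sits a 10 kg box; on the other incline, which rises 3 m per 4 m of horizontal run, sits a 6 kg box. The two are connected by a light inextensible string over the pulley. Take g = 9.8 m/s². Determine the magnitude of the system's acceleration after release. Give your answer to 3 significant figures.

Resolve each weight along its own incline: the 10 kg mass has component 10 × 9.8 × sin 33° = 53.375 N down its slope, and the 6 kg mass has 6 × 9.8 × sin 36.87° = 35.280 N down its slope.
The 10 kg side's 53.375 N exceeds the other side's 35.280 N, so that mass slides down and the 6 kg mass slides up. Taking that direction as positive, Newton's second law for the whole system gives 53.375 − 35.280 = (10 + 6) a, so a = 18.095 / 16 = 1.1309 m/s².

1.13 m/s²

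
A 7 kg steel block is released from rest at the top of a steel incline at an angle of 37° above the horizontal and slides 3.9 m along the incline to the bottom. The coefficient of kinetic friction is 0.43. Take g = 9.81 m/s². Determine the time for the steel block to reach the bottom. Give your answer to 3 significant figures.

The weight component along the incline is mg sin 37° = 41.327 N and the normal force is N = mg cos 37° = 54.842 N.
Friction up the slope is f = μN = 0.43 × 54.842 = 23.582 N, so the net downslope force is 41.327 − 23.582 = 17.745 N and a = 17.745 / 7 = 2.5350 m/s².
Starting from rest, L = ½at², so t = √(2L/a) = √(2 × 3.9 / 2.5350) = 1.7541 s.

1.75 s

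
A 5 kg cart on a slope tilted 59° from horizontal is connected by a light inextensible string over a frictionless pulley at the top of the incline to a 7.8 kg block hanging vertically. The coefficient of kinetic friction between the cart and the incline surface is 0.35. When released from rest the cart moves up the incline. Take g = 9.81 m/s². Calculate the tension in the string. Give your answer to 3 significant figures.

For the cart on the incline: the weight component along the slope is m₁g sin 59° = 5 × 9.81 × 0.8572 = 42.046 N and the normal force is N = m₁g cos 59° = 25.263 N.
Kinetic friction opposes the cart's motion up the incline: f = μN = 0.35 × 25.263 = 8.842 N acting down the slope.
Newton's second law for the cart (up-slope positive): T − 42.046 − 8.842 = 5 a. For the hanging block (downward positive): 7.8 × 9.81 − T = 7.8 a.
Adding the two equations eliminates T: 25.630 = 12.8 a, so a = 2.0023 m/s².
Then from the hanging block's equation, T = 7.8 × (9.81 − 2.0023) = 60.900 N.

60.9 N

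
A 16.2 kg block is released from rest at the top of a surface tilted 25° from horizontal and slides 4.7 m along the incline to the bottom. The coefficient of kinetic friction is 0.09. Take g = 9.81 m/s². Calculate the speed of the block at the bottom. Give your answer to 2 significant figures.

5.6 m/s

The weight component along the incline is mg sin 25° = 67.163 N and the normal force is N = mg cos 25° = 144.032 N.
Friction up the slope is f = μN = 0.09 × 144.032 = 12.963 N, so the net downslope force is 67.163 − 12.963 = 54.200 N and a = 54.200 / 16.2 = 3.3457 m/s².
Starting from rest over a distance of 4.7 m, v² = 2aL = 2 × 3.3457 × 4.7 = 31.4496, so v = 5.6080 m/s.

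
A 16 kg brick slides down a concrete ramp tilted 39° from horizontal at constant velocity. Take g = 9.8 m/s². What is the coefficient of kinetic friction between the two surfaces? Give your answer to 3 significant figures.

At constant velocity the net force along the incline is zero: mg sin 39° = μ mg cos 39°.
So μ = tan 39° = 0.6293 / 0.7771 = 0.8098.

0.810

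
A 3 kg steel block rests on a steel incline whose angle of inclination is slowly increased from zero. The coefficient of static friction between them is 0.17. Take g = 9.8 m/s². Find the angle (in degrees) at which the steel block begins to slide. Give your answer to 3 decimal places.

At the threshold of sliding, static friction is at its maximum μ_s N and exactly balances the weight component along the incline: mg sin θ = μ_s mg cos θ.
Hence tan θ = μ_s = 0.17, so θ = arctan(0.17) = 9.6480°.

9.648°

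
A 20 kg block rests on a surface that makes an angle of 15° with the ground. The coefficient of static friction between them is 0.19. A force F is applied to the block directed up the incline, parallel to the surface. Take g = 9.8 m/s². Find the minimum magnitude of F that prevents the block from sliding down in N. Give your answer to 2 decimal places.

14.76 N

The normal force is N = mg cos 15° = 189.321 N. With F at its minimum the block is on the verge of sliding down, so static friction is at its maximum μ_s N = 0.19 × 189.321 = 35.971 N and acts up the slope.
Equilibrium along the incline: F + μ_s N = mg sin 15°, so F = 50.729 − 35.971 = 14.758 N.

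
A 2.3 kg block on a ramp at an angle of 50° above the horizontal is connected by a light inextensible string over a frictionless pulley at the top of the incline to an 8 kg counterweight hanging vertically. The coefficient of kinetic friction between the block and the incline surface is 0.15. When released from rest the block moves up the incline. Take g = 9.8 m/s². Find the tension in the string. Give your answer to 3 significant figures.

For the block on the incline: the weight component along the slope is m₁g sin 50° = 2.3 × 9.8 × 0.7660 = 17.266 N and the normal force is N = m₁g cos 50° = 14.488 N.
Kinetic friction opposes the block's motion up the incline: f = μN = 0.15 × 14.488 = 2.173 N acting down the slope.
Newton's second law for the block (up-slope positive): T − 17.266 − 2.173 = 2.3 a. For the hanging counterweight (downward positive): 8 × 9.8 − T = 8 a.
Adding the two equations eliminates T: 58.961 = 10.3 a, so a = 5.7244 m/s².
Then from the hanging counterweight's equation, T = 8 × (9.8 − 5.7244) = 32.605 N.

32.6 N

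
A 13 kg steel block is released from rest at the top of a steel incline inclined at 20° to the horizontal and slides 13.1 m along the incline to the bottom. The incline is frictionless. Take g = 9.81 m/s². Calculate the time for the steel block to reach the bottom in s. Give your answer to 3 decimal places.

2.794 s

The weight component along the incline is mg sin 20° = 43.618 N and the normal force is N = mg cos 20° = 119.839 N.
With no friction, a = g sin 20° = 3.3552 m/s².
Starting from rest, L = ½at², so t = √(2L/a) = √(2 × 13.1 / 3.3552) = 2.7944 s.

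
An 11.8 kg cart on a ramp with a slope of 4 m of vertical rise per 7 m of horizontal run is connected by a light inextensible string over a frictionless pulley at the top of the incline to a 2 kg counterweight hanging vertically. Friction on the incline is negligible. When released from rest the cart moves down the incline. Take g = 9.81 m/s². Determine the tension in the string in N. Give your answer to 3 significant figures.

For the cart on the incline: the weight component along the slope is m₁g sin 29.74° = 11.8 × 9.81 × 0.4961 = 57.428 N and the normal force is N = m₁g cos 29.74° = 100.506 N.
Newton's second law for the cart (down-slope positive): 57.428 − T = 11.8 a. For the hanging counterweight (upward positive): T − 2 × 9.81 = 2 a.
Adding the two equations eliminates T: 37.808 = 13.8 a, so a = 2.7397 m/s².
Then from the hanging counterweight's equation, T = 2 × (9.81 + 2.7397) = 25.099 N.

25.1 N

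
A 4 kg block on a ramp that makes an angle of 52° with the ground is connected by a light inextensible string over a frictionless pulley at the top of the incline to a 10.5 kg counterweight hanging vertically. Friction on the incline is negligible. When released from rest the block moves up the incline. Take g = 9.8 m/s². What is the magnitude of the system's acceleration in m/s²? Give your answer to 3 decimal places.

For the block on the incline: the weight component along the slope is m₁g sin 52° = 4 × 9.8 × 0.7880 = 30.890 N and the normal force is N = m₁g cos 52° = 24.134 N.
Newton's second law for the block (up-slope positive): T − 30.890 = 4 a. For the hanging counterweight (downward positive): 10.5 × 9.8 − T = 10.5 a.
Adding the two equations eliminates T: 72.010 = 14.5 a, so a = 4.9662 m/s².

4.966 m/s²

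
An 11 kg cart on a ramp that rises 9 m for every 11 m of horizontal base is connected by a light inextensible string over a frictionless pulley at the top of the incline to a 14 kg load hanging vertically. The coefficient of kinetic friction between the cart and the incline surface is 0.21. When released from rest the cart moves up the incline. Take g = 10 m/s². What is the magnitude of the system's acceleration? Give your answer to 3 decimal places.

For the cart on the incline: the weight component along the slope is m₁g sin 39.29° = 11 × 10 × 0.6332 = 69.652 N and the normal force is N = m₁g cos 39.29° = 85.135 N.
Kinetic friction opposes the cart's motion up the incline: f = μN = 0.21 × 85.135 = 17.878 N acting down the slope.
Newton's second law for the cart (up-slope positive): T − 69.652 − 17.878 = 11 a. For the hanging load (downward positive): 14 × 10 − T = 14 a.
Adding the two equations eliminates T: 52.470 = 25 a, so a = 2.0988 m/s².

2.099 m/s²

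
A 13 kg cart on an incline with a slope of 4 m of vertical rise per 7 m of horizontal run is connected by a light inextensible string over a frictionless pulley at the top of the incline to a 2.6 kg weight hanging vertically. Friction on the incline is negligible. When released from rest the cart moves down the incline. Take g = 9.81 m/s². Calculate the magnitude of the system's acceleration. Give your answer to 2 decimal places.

2.42 m/s²

For the cart on the incline: the weight component along the slope is m₁g sin 29.74° = 13 × 9.81 × 0.4961 = 63.268 N and the normal force is N = m₁g cos 29.74° = 110.727 N.
Newton's second law for the cart (down-slope positive): 63.268 − T = 13 a. For the hanging weight (upward positive): T − 2.6 × 9.81 = 2.6 a.
Adding the two equations eliminates T: 37.762 = 15.6 a, so a = 2.4206 m/s².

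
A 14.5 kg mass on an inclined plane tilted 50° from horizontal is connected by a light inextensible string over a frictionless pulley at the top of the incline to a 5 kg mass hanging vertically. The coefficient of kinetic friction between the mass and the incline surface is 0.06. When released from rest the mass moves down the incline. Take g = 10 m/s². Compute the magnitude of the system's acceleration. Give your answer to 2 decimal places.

2.85 m/s²

For the mass on the incline: the weight component along the slope is m₁g sin 50° = 14.5 × 10 × 0.7660 = 111.070 N and the normal force is N = m₁g cos 50° = 93.204 N.
Kinetic friction opposes the mass's motion down the incline: f = μN = 0.06 × 93.204 = 5.592 N acting up the slope.
Newton's second law for the mass (down-slope positive): 111.070 − 5.592 − T = 14.5 a. For the hanging mass (upward positive): T − 5 × 10 = 5 a.
Adding the two equations eliminates T: 55.478 = 19.5 a, so a = 2.8450 m/s².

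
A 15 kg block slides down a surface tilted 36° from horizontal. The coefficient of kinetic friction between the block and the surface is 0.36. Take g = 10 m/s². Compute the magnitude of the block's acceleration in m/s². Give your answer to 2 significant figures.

3.0 m/s²

Resolving the weight along the incline: the component pulling the block down the slope is mg sin 36° = 15 × 10 × 0.5878 = 88.170 N, and the normal force is N = mg cos 36° = 15 × 10 × 0.8090 = 121.350 N.
Kinetic friction acts up the slope with magnitude f = μN = 0.36 × 121.350 = 43.686 N.
Net force along the incline is 88.170 − 43.686 = 44.484 N, so a = 44.484 / 15 = 2.9656 m/s².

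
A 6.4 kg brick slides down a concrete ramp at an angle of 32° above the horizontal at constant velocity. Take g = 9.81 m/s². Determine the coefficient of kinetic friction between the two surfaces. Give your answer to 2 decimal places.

0.62

At constant velocity the net force along the incline is zero: mg sin 32° = μ mg cos 32°.
So μ = tan 32° = 0.5299 / 0.8480 = 0.6249.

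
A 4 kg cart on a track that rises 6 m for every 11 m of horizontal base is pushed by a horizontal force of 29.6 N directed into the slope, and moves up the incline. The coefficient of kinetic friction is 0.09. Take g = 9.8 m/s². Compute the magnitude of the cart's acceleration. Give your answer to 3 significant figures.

0.710 m/s²

The horizontal push has components F cos 28.61° = 29.6 × 0.8779 = 25.986 N up the incline and F sin 28.61° = 29.6 × 0.4789 = 14.175 N pressing into the surface.
The normal force is therefore N = mg cos 28.61° + F sin 28.61° = 34.414 + 14.175 = 48.589 N, and kinetic friction down the slope is μN = 0.09 × 48.589 = 4.373 N.
Along the incline: F cos 28.61° − mg sin 28.61° − μN = ma, so 25.986 − 18.773 − 4.373 = 4 a, giving a = 0.7100 m/s².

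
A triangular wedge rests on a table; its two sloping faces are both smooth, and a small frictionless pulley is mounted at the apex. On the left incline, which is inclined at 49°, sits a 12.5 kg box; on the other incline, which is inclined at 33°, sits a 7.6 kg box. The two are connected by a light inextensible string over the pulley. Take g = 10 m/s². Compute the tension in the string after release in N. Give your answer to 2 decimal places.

Resolve each weight along its own incline: the 12.5 kg mass has component 12.5 × 10 × sin 49° = 94.339 N down its slope, and the 7.6 kg mass has 7.6 × 10 × sin 33° = 41.393 N down its slope.
The 12.5 kg side's 94.339 N exceeds the other side's 41.393 N, so that mass slides down and the 7.6 kg mass slides up. Taking that direction as positive, Newton's second law for the whole system gives 94.339 − 41.393 = (12.5 + 7.6) a, so a = 52.946 / 20.1 = 2.6341 m/s².
For the 7.6 kg mass (up-slope positive): T − 41.393 = 7.6 × 2.6341, so T = 61.412 N.

61.41 N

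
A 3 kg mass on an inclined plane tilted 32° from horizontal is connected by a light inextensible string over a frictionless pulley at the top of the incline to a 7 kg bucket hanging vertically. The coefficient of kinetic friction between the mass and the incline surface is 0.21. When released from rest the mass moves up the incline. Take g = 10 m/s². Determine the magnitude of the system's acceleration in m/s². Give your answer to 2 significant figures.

For the mass on the incline: the weight component along the slope is m₁g sin 32° = 3 × 10 × 0.5299 = 15.897 N and the normal force is N = m₁g cos 32° = 25.441 N.
Kinetic friction opposes the mass's motion up the incline: f = μN = 0.21 × 25.441 = 5.343 N acting down the slope.
Newton's second law for the mass (up-slope positive): T − 15.897 − 5.343 = 3 a. For the hanging bucket (downward positive): 7 × 10 − T = 7 a.
Adding the two equations eliminates T: 48.760 = 10 a, so a = 4.8760 m/s².

4.9 m/s²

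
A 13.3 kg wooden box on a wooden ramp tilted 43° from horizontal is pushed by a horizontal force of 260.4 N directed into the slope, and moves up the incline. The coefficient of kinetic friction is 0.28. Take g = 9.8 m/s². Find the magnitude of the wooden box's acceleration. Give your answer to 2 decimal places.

The horizontal push has components F cos 43° = 260.4 × 0.7314 = 190.457 N up the incline and F sin 43° = 260.4 × 0.6820 = 177.593 N pressing into the surface.
The normal force is therefore N = mg cos 43° + F sin 43° = 95.331 + 177.593 = 272.924 N, and kinetic friction down the slope is μN = 0.28 × 272.924 = 76.419 N.
Along the incline: F cos 43° − mg sin 43° − μN = ma, so 190.457 − 88.892 − 76.419 = 13.3 a, giving a = 1.8907 m/s².

1.89 m/s²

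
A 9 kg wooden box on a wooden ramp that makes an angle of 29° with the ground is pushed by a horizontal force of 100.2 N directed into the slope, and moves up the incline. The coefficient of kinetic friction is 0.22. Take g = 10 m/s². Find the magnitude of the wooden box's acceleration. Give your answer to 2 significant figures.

The horizontal push has components F cos 29° = 100.2 × 0.8746 = 87.635 N up the incline and F sin 29° = 100.2 × 0.4848 = 48.577 N pressing into the surface.
The normal force is therefore N = mg cos 29° + F sin 29° = 78.714 + 48.577 = 127.291 N, and kinetic friction down the slope is μN = 0.22 × 127.291 = 28.004 N.
Along the incline: F cos 29° − mg sin 29° − μN = ma, so 87.635 − 43.632 − 28.004 = 9 a, giving a = 1.7777 m/s².

1.8 m/s²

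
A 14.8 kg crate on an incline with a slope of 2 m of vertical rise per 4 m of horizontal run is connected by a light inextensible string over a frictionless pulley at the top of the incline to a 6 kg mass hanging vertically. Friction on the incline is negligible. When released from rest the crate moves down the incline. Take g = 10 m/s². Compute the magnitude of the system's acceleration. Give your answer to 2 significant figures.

0.30 m/s²

For the crate on the incline: the weight component along the slope is m₁g sin 26.57° = 14.8 × 10 × 0.4472 = 66.186 N and the normal force is N = m₁g cos 26.57° = 132.375 N.
Newton's second law for the crate (down-slope positive): 66.186 − T = 14.8 a. For the hanging mass (upward positive): T − 6 × 10 = 6 a.
Adding the two equations eliminates T: 6.186 = 20.8 a, so a = 0.2974 m/s².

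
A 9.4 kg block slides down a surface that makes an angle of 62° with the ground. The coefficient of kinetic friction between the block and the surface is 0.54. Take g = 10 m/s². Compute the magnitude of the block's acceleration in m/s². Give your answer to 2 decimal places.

6.29 m/s²

Resolving the weight along the incline: the component pulling the block down the slope is mg sin 62° = 9.4 × 10 × 0.8829 = 82.993 N, and the normal force is N = mg cos 62° = 9.4 × 10 × 0.4695 = 44.133 N.
Kinetic friction acts up the slope with magnitude f = μN = 0.54 × 44.133 = 23.832 N.
Net force along the incline is 82.993 − 23.832 = 59.161 N, so a = 59.161 / 9.4 = 6.2937 m/s².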